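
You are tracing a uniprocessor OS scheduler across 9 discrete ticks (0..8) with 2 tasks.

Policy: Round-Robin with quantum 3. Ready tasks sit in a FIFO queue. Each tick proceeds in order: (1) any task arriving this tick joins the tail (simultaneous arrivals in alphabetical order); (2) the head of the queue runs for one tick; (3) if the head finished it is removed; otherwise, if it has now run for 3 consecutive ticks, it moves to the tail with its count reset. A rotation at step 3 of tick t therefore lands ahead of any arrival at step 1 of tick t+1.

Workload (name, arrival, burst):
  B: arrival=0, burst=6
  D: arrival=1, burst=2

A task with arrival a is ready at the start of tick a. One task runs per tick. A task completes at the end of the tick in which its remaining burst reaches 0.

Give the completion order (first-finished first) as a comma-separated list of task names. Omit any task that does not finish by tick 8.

t=0: queue=[B] q_used=0 → run B
t=1: queue=[B,D] q_used=1 → run B
t=2: queue=[B,D] q_used=2 → run B
t=3: queue=[D,B] q_used=0 → run D
t=4: queue=[D,B] q_used=1 → run D
t=5: queue=[B] q_used=0 → run B
t=6: queue=[B] q_used=1 → run B
t=7: queue=[B] q_used=2 → run B
t=8: (idle)

completion order = D, B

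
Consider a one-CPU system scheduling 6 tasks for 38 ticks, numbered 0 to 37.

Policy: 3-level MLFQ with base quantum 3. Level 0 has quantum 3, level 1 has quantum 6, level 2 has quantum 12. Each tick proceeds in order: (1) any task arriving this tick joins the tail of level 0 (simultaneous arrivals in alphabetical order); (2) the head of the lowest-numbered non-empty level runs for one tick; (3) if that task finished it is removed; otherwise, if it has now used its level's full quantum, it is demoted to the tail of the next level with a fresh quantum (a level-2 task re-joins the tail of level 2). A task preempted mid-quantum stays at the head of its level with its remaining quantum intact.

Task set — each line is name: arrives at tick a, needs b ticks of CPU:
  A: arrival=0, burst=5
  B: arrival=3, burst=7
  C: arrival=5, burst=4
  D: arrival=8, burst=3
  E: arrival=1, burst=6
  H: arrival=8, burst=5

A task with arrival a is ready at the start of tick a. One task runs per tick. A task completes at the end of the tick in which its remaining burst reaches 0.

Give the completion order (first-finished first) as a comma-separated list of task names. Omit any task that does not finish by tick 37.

t=0: L0/L1/L2 = A/-/- → run A
t=1: L0/L1/L2 = AE/-/- → run A
t=2: L0/L1/L2 = AE/-/- → run A
t=3: L0/L1/L2 = EB/A/- → run E
t=4: L0/L1/L2 = EB/A/- → run E
t=5: L0/L1/L2 = EBC/A/- → run E
t=6: L0/L1/L2 = BC/AE/- → run B
t=7: L0/L1/L2 = BC/AE/- → run B
t=8: L0/L1/L2 = BCDH/AE/- → run B
t=9: L0/L1/L2 = CDH/AEB/- → run C
t=10: L0/L1/L2 = CDH/AEB/- → run C
t=11: L0/L1/L2 = CDH/AEB/- → run C
t=12: L0/L1/L2 = DH/AEBC/- → run D
t=13: L0/L1/L2 = DH/AEBC/- → run D
t=14: L0/L1/L2 = DH/AEBC/- → run D
t=15: L0/L1/L2 = H/AEBC/- → run H
t=16: L0/L1/L2 = H/AEBC/- → run H
t=17: L0/L1/L2 = H/AEBC/- → run H
t=18: L0/L1/L2 = -/AEBCH/- → run A
t=19: L0/L1/L2 = -/AEBCH/- → run A
t=20: L0/L1/L2 = -/EBCH/- → run E
t=21: L0/L1/L2 = -/EBCH/- → run E
t=22: L0/L1/L2 = -/EBCH/- → run E
t=23: L0/L1/L2 = -/BCH/- → run B
t=24: L0/L1/L2 = -/BCH/- → run B
t=25: L0/L1/L2 = -/BCH/- → run B
t=26: L0/L1/L2 = -/BCH/- → run B
t=27: L0/L1/L2 = -/CH/- → run C
t=28: L0/L1/L2 = -/H/- → run H
t=29: L0/L1/L2 = -/H/- → run H
t=30: (idle)
t=31: (idle)
t=32: (idle)
t=33: (idle)
t=34: (idle)
t=35: (idle)
t=36: (idle)
t=37: (idle)

completion order = D, A, E, B, C, H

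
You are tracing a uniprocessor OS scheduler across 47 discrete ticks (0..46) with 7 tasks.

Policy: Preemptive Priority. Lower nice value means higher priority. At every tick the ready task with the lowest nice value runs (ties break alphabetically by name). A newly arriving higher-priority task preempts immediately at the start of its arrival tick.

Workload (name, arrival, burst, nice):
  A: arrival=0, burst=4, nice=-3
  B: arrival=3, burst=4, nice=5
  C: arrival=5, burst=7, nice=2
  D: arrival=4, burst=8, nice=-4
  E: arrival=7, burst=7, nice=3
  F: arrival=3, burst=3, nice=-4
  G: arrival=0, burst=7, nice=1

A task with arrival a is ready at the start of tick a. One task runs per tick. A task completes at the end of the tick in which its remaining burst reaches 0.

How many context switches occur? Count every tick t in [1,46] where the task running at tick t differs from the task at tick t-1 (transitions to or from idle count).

context switches = 9

t=0: ready={A,G} → run A
t=1: ready={A,G} → run A
t=2: ready={A,G} → run A
t=3: ready={A,B,F,G} → run F
t=4: ready={A,B,D,F,G} → run D
t=5: ready={A,B,C,D,F,G} → run D
t=6: ready={A,B,C,D,F,G} → run D
t=7: ready={A,B,C,D,E,F,G} → run D
t=8: ready={A,B,C,D,E,F,G} → run D
t=9: ready={A,B,C,D,E,F,G} → run D
t=10: ready={A,B,C,D,E,F,G} → run D
t=11: ready={A,B,C,D,E,F,G} → run D
t=12: ready={A,B,C,E,F,G} → run F
t=13: ready={A,B,C,E,F,G} → run F
t=14: ready={A,B,C,E,G} → run A
t=15: ready={B,C,E,G} → run G
t=16: ready={B,C,E,G} → run G
t=17: ready={B,C,E,G} → run G
t=18: ready={B,C,E,G} → run G
t=19: ready={B,C,E,G} → run G
t=20: ready={B,C,E,G} → run G
t=21: ready={B,C,E,G} → run G
t=22: ready={B,C,E} → run C
t=23: ready={B,C,E} → run C
t=24: ready={B,C,E} → run C
t=25: ready={B,C,E} → run C
t=26: ready={B,C,E} → run C
t=27: ready={B,C,E} → run C
t=28: ready={B,C,E} → run C
t=29: ready={B,E} → run E
t=30: ready={B,E} → run E
t=31: ready={B,E} → run E
t=32: ready={B,E} → run E
t=33: ready={B,E} → run E
t=34: ready={B,E} → run E
t=35: ready={B,E} → run E
t=36: ready={B} → run B
t=37: ready={B} → run B
t=38: ready={B} → run B
t=39: ready={B} → run B
t=40: (idle)
t=41: (idle)
t=42: (idle)
t=43: (idle)
t=44: (idle)
t=45: (idle)
t=46: (idle)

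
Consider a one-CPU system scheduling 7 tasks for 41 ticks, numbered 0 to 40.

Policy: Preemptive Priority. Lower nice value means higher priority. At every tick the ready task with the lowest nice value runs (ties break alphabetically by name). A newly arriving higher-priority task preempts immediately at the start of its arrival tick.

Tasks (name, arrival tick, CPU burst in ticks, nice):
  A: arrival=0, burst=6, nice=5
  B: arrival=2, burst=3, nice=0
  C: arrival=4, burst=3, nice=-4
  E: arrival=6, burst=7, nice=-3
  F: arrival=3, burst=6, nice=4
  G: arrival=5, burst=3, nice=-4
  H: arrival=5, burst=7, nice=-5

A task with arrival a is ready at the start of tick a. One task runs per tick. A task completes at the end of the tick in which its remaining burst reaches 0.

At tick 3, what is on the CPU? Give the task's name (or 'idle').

t=0: ready={A} → run A
t=1: ready={A} → run A
t=2: ready={A,B} → run B
t=3: ready={A,B,F} → run B
t=4: ready={A,B,C,F} → run C
t=5: ready={A,B,C,F,G,H} → run H
t=6: ready={A,B,C,E,F,G,H} → run H
t=7: ready={A,B,C,E,F,G,H} → run H
t=8: ready={A,B,C,E,F,G,H} → run H
t=9: ready={A,B,C,E,F,G,H} → run H
t=10: ready={A,B,C,E,F,G,H} → run H
t=11: ready={A,B,C,E,F,G,H} → run H
t=12: ready={A,B,C,E,F,G} → run C
t=13: ready={A,B,C,E,F,G} → run C
t=14: ready={A,B,E,F,G} → run G
t=15: ready={A,B,E,F,G} → run G
t=16: ready={A,B,E,F,G} → run G
t=17: ready={A,B,E,F} → run E
t=18: ready={A,B,E,F} → run E
t=19: ready={A,B,E,F} → run E
t=20: ready={A,B,E,F} → run E
t=21: ready={A,B,E,F} → run E
t=22: ready={A,B,E,F} → run E
t=23: ready={A,B,E,F} → run E
t=24: ready={A,B,F} → run B
t=25: ready={A,F} → run F
t=26: ready={A,F} → run F
t=27: ready={A,F} → run F
t=28: ready={A,F} → run F
t=29: ready={A,F} → run F
t=30: ready={A,F} → run F
t=31: ready={A} → run A
t=32: ready={A} → run A
t=33: ready={A} → run A
t=34: ready={A} → run A
t=35: (idle)
t=36: (idle)
t=37: (idle)
t=38: (idle)
t=39: (idle)
t=40: (idle)

running at tick 3 = B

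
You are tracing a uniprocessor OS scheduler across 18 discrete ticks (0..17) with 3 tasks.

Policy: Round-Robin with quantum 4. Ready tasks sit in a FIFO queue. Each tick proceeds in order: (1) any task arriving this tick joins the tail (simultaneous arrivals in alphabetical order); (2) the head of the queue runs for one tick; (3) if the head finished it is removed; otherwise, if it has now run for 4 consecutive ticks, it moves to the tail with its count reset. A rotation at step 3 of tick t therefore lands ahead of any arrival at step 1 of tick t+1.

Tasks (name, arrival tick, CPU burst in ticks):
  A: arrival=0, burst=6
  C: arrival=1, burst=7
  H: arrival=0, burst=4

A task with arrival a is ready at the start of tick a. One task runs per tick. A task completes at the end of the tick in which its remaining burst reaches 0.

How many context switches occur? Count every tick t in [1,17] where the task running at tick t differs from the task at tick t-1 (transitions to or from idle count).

context switches = 5

t=0: queue=[A,H] q_used=0 → run A
t=1: queue=[A,H,C] q_used=1 → run A
t=2: queue=[A,H,C] q_used=2 → run A
t=3: queue=[A,H,C] q_used=3 → run A
t=4: queue=[H,C,A] q_used=0 → run H
t=5: queue=[H,C,A] q_used=1 → run H
t=6: queue=[H,C,A] q_used=2 → run H
t=7: queue=[H,C,A] q_used=3 → run H
t=8: queue=[C,A] q_used=0 → run C
t=9: queue=[C,A] q_used=1 → run C
t=10: queue=[C,A] q_used=2 → run C
t=11: queue=[C,A] q_used=3 → run C
t=12: queue=[A,C] q_used=0 → run A
t=13: queue=[A,C] q_used=1 → run A
t=14: queue=[C] q_used=0 → run C
t=15: queue=[C] q_used=1 → run C
t=16: queue=[C] q_used=2 → run C
t=17: (idle)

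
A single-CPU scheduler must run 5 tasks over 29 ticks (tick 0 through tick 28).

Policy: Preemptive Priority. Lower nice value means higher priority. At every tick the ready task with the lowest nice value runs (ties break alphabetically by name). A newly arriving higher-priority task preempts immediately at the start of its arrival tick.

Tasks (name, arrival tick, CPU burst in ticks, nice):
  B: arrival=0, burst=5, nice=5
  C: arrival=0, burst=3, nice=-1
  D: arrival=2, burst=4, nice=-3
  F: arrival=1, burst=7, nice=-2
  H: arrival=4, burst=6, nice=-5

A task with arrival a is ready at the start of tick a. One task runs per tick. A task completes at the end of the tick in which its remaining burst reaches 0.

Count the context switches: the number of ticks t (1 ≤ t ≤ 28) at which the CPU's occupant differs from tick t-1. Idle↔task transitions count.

context switches = 8

t=0: ready={B,C} → run C
t=1: ready={B,C,F} → run F
t=2: ready={B,C,D,F} → run D
t=3: ready={B,C,D,F} → run D
t=4: ready={B,C,D,F,H} → run H
t=5: ready={B,C,D,F,H} → run H
t=6: ready={B,C,D,F,H} → run H
t=7: ready={B,C,D,F,H} → run H
t=8: ready={B,C,D,F,H} → run H
t=9: ready={B,C,D,F,H} → run H
t=10: ready={B,C,D,F} → run D
t=11: ready={B,C,D,F} → run D
t=12: ready={B,C,F} → run F
t=13: ready={B,C,F} → run F
t=14: ready={B,C,F} → run F
t=15: ready={B,C,F} → run F
t=16: ready={B,C,F} → run F
t=17: ready={B,C,F} → run F
t=18: ready={B,C} → run C
t=19: ready={B,C} → run C
t=20: ready={B} → run B
t=21: ready={B} → run B
t=22: ready={B} → run B
t=23: ready={B} → run B
t=24: ready={B} → run B
t=25: (idle)
t=26: (idle)
t=27: (idle)
t=28: (idle)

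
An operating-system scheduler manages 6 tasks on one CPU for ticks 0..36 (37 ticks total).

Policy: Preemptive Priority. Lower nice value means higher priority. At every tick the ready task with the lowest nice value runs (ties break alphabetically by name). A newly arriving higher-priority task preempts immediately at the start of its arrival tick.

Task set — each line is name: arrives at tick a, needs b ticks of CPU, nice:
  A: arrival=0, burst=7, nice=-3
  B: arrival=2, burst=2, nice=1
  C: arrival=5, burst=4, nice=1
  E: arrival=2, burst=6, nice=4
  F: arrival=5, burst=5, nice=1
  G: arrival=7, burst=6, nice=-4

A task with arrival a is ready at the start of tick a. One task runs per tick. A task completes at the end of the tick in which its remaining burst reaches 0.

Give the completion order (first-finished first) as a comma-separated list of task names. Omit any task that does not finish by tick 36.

t=0: ready={A} → run A
t=1: ready={A} → run A
t=2: ready={A,B,E} → run A
t=3: ready={A,B,E} → run A
t=4: ready={A,B,E} → run A
t=5: ready={A,B,C,E,F} → run A
t=6: ready={A,B,C,E,F} → run A
t=7: ready={B,C,E,F,G} → run G
t=8: ready={B,C,E,F,G} → run G
t=9: ready={B,C,E,F,G} → run G
t=10: ready={B,C,E,F,G} → run G
t=11: ready={B,C,E,F,G} → run G
t=12: ready={B,C,E,F,G} → run G
t=13: ready={B,C,E,F} → run B
t=14: ready={B,C,E,F} → run B
t=15: ready={C,E,F} → run C
t=16: ready={C,E,F} → run C
t=17: ready={C,E,F} → run C
t=18: ready={C,E,F} → run C
t=19: ready={E,F} → run F
t=20: ready={E,F} → run F
t=21: ready={E,F} → run F
t=22: ready={E,F} → run F
t=23: ready={E,F} → run F
t=24: ready={E} → run E
t=25: ready={E} → run E
t=26: ready={E} → run E
t=27: ready={E} → run E
t=28: ready={E} → run E
t=29: ready={E} → run E
t=30: (idle)
t=31: (idle)
t=32: (idle)
t=33: (idle)
t=34: (idle)
t=35: (idle)
t=36: (idle)

completion order = A, G, B, C, F, E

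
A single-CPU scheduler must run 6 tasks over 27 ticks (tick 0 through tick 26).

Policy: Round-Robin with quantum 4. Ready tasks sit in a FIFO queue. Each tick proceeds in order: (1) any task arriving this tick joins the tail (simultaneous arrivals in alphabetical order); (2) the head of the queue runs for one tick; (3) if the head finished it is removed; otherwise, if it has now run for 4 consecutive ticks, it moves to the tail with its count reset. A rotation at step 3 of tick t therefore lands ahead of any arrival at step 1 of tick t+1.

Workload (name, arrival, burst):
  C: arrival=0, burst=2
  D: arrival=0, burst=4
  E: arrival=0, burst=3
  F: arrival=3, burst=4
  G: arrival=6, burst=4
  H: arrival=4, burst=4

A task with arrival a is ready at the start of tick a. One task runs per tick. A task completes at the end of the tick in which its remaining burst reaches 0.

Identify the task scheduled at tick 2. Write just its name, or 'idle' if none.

t=0: queue=[C,D,E] q_used=0 → run C
t=1: queue=[C,D,E] q_used=1 → run C
t=2: queue=[D,E] q_used=0 → run D
t=3: queue=[D,E,F] q_used=1 → run D
t=4: queue=[D,E,F,H] q_used=2 → run D
t=5: queue=[D,E,F,H] q_used=3 → run D
t=6: queue=[E,F,H,G] q_used=0 → run E
t=7: queue=[E,F,H,G] q_used=1 → run E
t=8: queue=[E,F,H,G] q_used=2 → run E
t=9: queue=[F,H,G] q_used=0 → run F
t=10: queue=[F,H,G] q_used=1 → run F
t=11: queue=[F,H,G] q_used=2 → run F
t=12: queue=[F,H,G] q_used=3 → run F
t=13: queue=[H,G] q_used=0 → run H
t=14: queue=[H,G] q_used=1 → run H
t=15: queue=[H,G] q_used=2 → run H
t=16: queue=[H,G] q_used=3 → run H
t=17: queue=[G] q_used=0 → run G
t=18: queue=[G] q_used=1 → run G
t=19: queue=[G] q_used=2 → run G
t=20: queue=[G] q_used=3 → run G
t=21: (idle)
t=22: (idle)
t=23: (idle)
t=24: (idle)
t=25: (idle)
t=26: (idle)

running at tick 2 = D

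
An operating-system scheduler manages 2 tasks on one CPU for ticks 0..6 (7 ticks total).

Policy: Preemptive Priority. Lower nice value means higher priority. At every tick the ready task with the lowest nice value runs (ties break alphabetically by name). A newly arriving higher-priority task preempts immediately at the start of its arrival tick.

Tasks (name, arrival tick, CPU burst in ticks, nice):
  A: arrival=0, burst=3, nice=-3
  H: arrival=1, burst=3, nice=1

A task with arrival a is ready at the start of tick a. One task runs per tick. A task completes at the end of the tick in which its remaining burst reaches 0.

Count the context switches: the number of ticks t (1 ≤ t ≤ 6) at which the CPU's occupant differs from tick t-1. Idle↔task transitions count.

context switches = 2

t=0: ready={A} → run A
t=1: ready={A,H} → run A
t=2: ready={A,H} → run A
t=3: ready={H} → run H
t=4: ready={H} → run H
t=5: ready={H} → run H
t=6: (idle)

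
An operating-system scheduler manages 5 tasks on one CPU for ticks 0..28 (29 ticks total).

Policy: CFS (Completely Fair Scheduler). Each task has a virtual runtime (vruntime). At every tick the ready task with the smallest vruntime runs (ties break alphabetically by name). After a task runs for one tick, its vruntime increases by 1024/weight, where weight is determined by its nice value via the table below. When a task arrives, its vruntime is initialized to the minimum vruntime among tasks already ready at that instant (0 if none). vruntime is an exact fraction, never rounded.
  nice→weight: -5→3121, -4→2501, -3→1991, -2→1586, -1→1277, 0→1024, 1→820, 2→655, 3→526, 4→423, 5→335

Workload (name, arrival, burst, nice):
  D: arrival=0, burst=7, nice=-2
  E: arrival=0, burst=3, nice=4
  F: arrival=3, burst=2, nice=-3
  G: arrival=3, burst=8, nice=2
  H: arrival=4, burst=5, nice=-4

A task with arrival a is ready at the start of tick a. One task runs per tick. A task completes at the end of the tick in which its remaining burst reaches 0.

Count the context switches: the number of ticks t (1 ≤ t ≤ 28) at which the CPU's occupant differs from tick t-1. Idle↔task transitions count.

context switches = 18

t=0: vr[D=0 E=0] → run D
t=1: vr[D=512/793 E=0] → run E
t=2: vr[D=512/793 E=1024/423] → run D
t=3: vr[D=1024/793 E=1024/423 F=1024/793 G=1024/793] → run D
t=4: vr[D=1536/793 E=1024/423 F=1024/793 G=1024/793 H=1024/793] → run F
t=5: vr[D=1536/793 E=1024/423 F=2850816/1578863 G=1024/793 H=1024/793] → run G
t=6: vr[D=1536/793 E=1024/423 F=2850816/1578863 G=1482752/519415 H=1024/793] → run H
t=7: vr[D=1536/793 E=1024/423 F=2850816/1578863 G=1482752/519415 H=55296/32513] → run H
t=8: vr[D=1536/793 E=1024/423 F=2850816/1578863 G=1482752/519415 H=68608/32513] → run F
t=9: vr[D=1536/793 E=1024/423 G=1482752/519415 H=68608/32513] → run D
t=10: vr[D=2048/793 E=1024/423 G=1482752/519415 H=68608/32513] → run H
t=11: vr[D=2048/793 E=1024/423 G=1482752/519415 H=81920/32513] → run E
t=12: vr[D=2048/793 E=2048/423 G=1482752/519415 H=81920/32513] → run H
t=13: vr[D=2048/793 E=2048/423 G=1482752/519415 H=95232/32513] → run D
t=14: vr[D=2560/793 E=2048/423 G=1482752/519415 H=95232/32513] → run G
t=15: vr[D=2560/793 E=2048/423 G=2294784/519415 H=95232/32513] → run H
t=16: vr[D=2560/793 E=2048/423 G=2294784/519415] → run D
t=17: vr[D=3072/793 E=2048/423 G=2294784/519415] → run D
t=18: vr[E=2048/423 G=2294784/519415] → run G
t=19: vr[E=2048/423 G=3106816/519415] → run E
t=20: vr[G=3106816/519415] → run G
t=21: vr[G=3918848/519415] → run G
t=22: vr[G=946176/103883] → run G
t=23: vr[G=5542912/519415] → run G
t=24: vr[G=6354944/519415] → run G
t=25: (idle)
t=26: (idle)
t=27: (idle)
t=28: (idle)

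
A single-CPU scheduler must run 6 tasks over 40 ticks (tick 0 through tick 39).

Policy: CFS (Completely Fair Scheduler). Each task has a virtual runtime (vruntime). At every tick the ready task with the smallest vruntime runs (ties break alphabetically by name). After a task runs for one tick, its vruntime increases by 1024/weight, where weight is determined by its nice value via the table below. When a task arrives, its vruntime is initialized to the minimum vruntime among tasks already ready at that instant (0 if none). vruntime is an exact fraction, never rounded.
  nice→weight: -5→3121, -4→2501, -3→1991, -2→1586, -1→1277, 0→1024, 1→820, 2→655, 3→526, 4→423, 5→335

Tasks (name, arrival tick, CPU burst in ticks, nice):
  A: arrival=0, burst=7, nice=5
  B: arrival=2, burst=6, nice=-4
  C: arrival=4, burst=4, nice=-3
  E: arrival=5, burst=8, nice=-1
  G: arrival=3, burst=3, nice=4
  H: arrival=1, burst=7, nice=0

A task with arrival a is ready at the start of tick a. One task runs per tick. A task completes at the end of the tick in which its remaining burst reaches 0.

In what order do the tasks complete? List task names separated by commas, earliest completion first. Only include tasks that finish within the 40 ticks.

completion order = C, B, G, E, H, A

t=0: vr[A=0] → run A
t=1: vr[A=1024/335 H=1024/335] → run A
t=2: vr[A=2048/335 B=1024/335 H=1024/335] → run B
t=3: vr[A=2048/335 B=2904064/837835 G=1024/335 H=1024/335] → run G
t=4: vr[A=2048/335 B=2904064/837835 C=1024/335 G=776192/141705 H=1024/335] → run C
t=5: vr[A=2048/335 B=2904064/837835 C=2381824/666985 E=1024/335 G=776192/141705 H=1024/335] → run E
t=6: vr[A=2048/335 B=2904064/837835 C=2381824/666985 E=1650688/427795 G=776192/141705 H=1024/335] → run H
t=7: vr[A=2048/335 B=2904064/837835 C=2381824/666985 E=1650688/427795 G=776192/141705 H=1359/335] → run B
t=8: vr[A=2048/335 B=3247104/837835 C=2381824/666985 E=1650688/427795 G=776192/141705 H=1359/335] → run C
t=9: vr[A=2048/335 B=3247104/837835 C=2724864/666985 E=1650688/427795 G=776192/141705 H=1359/335] → run E
t=10: vr[A=2048/335 B=3247104/837835 C=2724864/666985 E=1993728/427795 G=776192/141705 H=1359/335] → run B
t=11: vr[A=2048/335 B=3590144/837835 C=2724864/666985 E=1993728/427795 G=776192/141705 H=1359/335] → run H
t=12: vr[A=2048/335 B=3590144/837835 C=2724864/666985 E=1993728/427795 G=776192/141705 H=1694/335] → run C
t=13: vr[A=2048/335 B=3590144/837835 C=3067904/666985 E=1993728/427795 G=776192/141705 H=1694/335] → run B
t=14: vr[A=2048/335 B=3933184/837835 C=3067904/666985 E=1993728/427795 G=776192/141705 H=1694/335] → run C
t=15: vr[A=2048/335 B=3933184/837835 E=1993728/427795 G=776192/141705 H=1694/335] → run E
t=16: vr[A=2048/335 B=3933184/837835 E=2336768/427795 G=776192/141705 H=1694/335] → run B
t=17: vr[A=2048/335 B=4276224/837835 E=2336768/427795 G=776192/141705 H=1694/335] → run H
t=18: vr[A=2048/335 B=4276224/837835 E=2336768/427795 G=776192/141705 H=2029/335] → run B
t=19: vr[A=2048/335 E=2336768/427795 G=776192/141705 H=2029/335] → run E
t=20: vr[A=2048/335 E=2679808/427795 G=776192/141705 H=2029/335] → run G
t=21: vr[A=2048/335 E=2679808/427795 G=1119232/141705 H=2029/335] → run H
t=22: vr[A=2048/335 E=2679808/427795 G=1119232/141705 H=2364/335] → run A
t=23: vr[A=3072/335 E=2679808/427795 G=1119232/141705 H=2364/335] → run E
t=24: vr[A=3072/335 E=3022848/427795 G=1119232/141705 H=2364/335] → run H
t=25: vr[A=3072/335 E=3022848/427795 G=1119232/141705 H=2699/335] → run E
t=26: vr[A=3072/335 E=3365888/427795 G=1119232/141705 H=2699/335] → run E
t=27: vr[A=3072/335 E=3708928/427795 G=1119232/141705 H=2699/335] → run G
t=28: vr[A=3072/335 E=3708928/427795 H=2699/335] → run H
t=29: vr[A=3072/335 E=3708928/427795 H=3034/335] → run E
t=30: vr[A=3072/335 H=3034/335] → run H
t=31: vr[A=3072/335] → run A
t=32: vr[A=4096/335] → run A
t=33: vr[A=1024/67] → run A
t=34: vr[A=6144/335] → run A
t=35: (idle)
t=36: (idle)
t=37: (idle)
t=38: (idle)
t=39: (idle)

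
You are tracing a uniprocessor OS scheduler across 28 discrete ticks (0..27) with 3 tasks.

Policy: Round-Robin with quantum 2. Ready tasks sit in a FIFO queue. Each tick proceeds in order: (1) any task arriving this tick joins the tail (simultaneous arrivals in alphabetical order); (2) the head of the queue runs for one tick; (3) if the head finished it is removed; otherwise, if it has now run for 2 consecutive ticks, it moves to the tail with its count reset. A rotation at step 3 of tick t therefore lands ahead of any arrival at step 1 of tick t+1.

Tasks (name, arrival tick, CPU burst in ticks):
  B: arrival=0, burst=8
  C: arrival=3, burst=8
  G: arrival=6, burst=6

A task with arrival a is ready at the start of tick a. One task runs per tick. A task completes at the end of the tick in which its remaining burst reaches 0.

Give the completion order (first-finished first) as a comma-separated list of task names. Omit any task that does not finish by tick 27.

t=0: queue=[B] q_used=0 → run B
t=1: queue=[B] q_used=1 → run B
t=2: queue=[B] q_used=0 → run B
t=3: queue=[B,C] q_used=1 → run B
t=4: queue=[C,B] q_used=0 → run C
t=5: queue=[C,B] q_used=1 → run C
t=6: queue=[B,C,G] q_used=0 → run B
t=7: queue=[B,C,G] q_used=1 → run B
t=8: queue=[C,G,B] q_used=0 → run C
t=9: queue=[C,G,B] q_used=1 → run C
t=10: queue=[G,B,C] q_used=0 → run G
t=11: queue=[G,B,C] q_used=1 → run G
t=12: queue=[B,C,G] q_used=0 → run B
t=13: queue=[B,C,G] q_used=1 → run B
t=14: queue=[C,G] q_used=0 → run C
t=15: queue=[C,G] q_used=1 → run C
t=16: queue=[G,C] q_used=0 → run G
t=17: queue=[G,C] q_used=1 → run G
t=18: queue=[C,G] q_used=0 → run C
t=19: queue=[C,G] q_used=1 → run C
t=20: queue=[G] q_used=0 → run G
t=21: queue=[G] q_used=1 → run G
t=22: (idle)
t=23: (idle)
t=24: (idle)
t=25: (idle)
t=26: (idle)
t=27: (idle)

completion order = B, C, G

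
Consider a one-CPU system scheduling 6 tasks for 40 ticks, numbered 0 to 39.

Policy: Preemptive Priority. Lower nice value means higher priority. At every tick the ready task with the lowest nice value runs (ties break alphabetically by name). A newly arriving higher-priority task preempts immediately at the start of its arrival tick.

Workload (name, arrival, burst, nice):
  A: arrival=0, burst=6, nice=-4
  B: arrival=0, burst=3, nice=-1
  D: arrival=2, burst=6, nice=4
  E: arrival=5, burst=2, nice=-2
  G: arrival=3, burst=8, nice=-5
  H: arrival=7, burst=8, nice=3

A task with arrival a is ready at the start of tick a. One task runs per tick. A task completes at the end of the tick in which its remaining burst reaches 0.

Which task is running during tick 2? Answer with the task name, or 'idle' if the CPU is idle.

running at tick 2 = A

t=0: ready={A,B} → run A
t=1: ready={A,B} → run A
t=2: ready={A,B,D} → run A
t=3: ready={A,B,D,G} → run G
t=4: ready={A,B,D,G} → run G
t=5: ready={A,B,D,E,G} → run G
t=6: ready={A,B,D,E,G} → run G
t=7: ready={A,B,D,E,G,H} → run G
t=8: ready={A,B,D,E,G,H} → run G
t=9: ready={A,B,D,E,G,H} → run G
t=10: ready={A,B,D,E,G,H} → run G
t=11: ready={A,B,D,E,H} → run A
t=12: ready={A,B,D,E,H} → run A
t=13: ready={A,B,D,E,H} → run A
t=14: ready={B,D,E,H} → run E
t=15: ready={B,D,E,H} → run E
t=16: ready={B,D,H} → run B
t=17: ready={B,D,H} → run B
t=18: ready={B,D,H} → run B
t=19: ready={D,H} → run H
t=20: ready={D,H} → run H
t=21: ready={D,H} → run H
t=22: ready={D,H} → run H
t=23: ready={D,H} → run H
t=24: ready={D,H} → run H
t=25: ready={D,H} → run H
t=26: ready={D,H} → run H
t=27: ready={D} → run D
t=28: ready={D} → run D
t=29: ready={D} → run D
t=30: ready={D} → run D
t=31: ready={D} → run D
t=32: ready={D} → run D
t=33: (idle)
t=34: (idle)
t=35: (idle)
t=36: (idle)
t=37: (idle)
t=38: (idle)
t=39: (idle)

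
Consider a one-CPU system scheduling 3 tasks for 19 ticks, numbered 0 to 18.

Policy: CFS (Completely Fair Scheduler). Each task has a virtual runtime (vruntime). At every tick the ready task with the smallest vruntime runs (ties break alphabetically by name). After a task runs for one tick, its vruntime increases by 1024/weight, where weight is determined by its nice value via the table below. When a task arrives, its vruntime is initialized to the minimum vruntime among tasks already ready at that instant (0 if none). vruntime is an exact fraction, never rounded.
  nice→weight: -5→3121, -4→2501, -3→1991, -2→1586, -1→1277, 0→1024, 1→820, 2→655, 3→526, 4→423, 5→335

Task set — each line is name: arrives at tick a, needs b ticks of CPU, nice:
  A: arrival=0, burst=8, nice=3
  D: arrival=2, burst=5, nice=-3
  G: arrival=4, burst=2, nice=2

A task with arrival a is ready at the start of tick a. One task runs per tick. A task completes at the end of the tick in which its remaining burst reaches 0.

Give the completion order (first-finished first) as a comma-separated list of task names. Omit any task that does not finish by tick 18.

completion order = D, G, A

t=0: vr[A=0] → run A
t=1: vr[A=512/263] → run A
t=2: vr[A=1024/263 D=1024/263] → run A
t=3: vr[A=1536/263 D=1024/263] → run D
t=4: vr[A=1536/263 D=2308096/523633 G=2308096/523633] → run D
t=5: vr[A=1536/263 D=2577408/523633 G=2308096/523633] → run G
t=6: vr[A=1536/263 D=2577408/523633 G=2048003072/342979615] → run D
t=7: vr[A=1536/263 D=2846720/523633 G=2048003072/342979615] → run D
t=8: vr[A=1536/263 D=3116032/523633 G=2048003072/342979615] → run A
t=9: vr[A=2048/263 D=3116032/523633 G=2048003072/342979615] → run D
t=10: vr[A=2048/263 G=2048003072/342979615] → run G
t=11: vr[A=2048/263] → run A
t=12: vr[A=2560/263] → run A
t=13: vr[A=3072/263] → run A
t=14: vr[A=3584/263] → run A
t=15: (idle)
t=16: (idle)
t=17: (idle)
t=18: (idle)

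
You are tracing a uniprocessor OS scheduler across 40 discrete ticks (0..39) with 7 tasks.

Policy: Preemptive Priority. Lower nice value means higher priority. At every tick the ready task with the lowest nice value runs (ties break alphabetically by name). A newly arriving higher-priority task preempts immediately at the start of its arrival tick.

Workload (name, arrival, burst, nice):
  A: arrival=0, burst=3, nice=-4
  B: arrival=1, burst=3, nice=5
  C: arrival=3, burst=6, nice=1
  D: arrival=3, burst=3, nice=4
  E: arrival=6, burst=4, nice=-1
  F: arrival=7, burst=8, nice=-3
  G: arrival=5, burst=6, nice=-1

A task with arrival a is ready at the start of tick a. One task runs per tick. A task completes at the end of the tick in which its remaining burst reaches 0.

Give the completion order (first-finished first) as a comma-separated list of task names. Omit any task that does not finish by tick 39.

t=0: ready={A} → run A
t=1: ready={A,B} → run A
t=2: ready={A,B} → run A
t=3: ready={B,C,D} → run C
t=4: ready={B,C,D} → run C
t=5: ready={B,C,D,G} → run G
t=6: ready={B,C,D,E,G} → run E
t=7: ready={B,C,D,E,F,G} → run F
t=8: ready={B,C,D,E,F,G} → run F
t=9: ready={B,C,D,E,F,G} → run F
t=10: ready={B,C,D,E,F,G} → run F
t=11: ready={B,C,D,E,F,G} → run F
t=12: ready={B,C,D,E,F,G} → run F
t=13: ready={B,C,D,E,F,G} → run F
t=14: ready={B,C,D,E,F,G} → run F
t=15: ready={B,C,D,E,G} → run E
t=16: ready={B,C,D,E,G} → run E
t=17: ready={B,C,D,E,G} → run E
t=18: ready={B,C,D,G} → run G
t=19: ready={B,C,D,G} → run G
t=20: ready={B,C,D,G} → run G
t=21: ready={B,C,D,G} → run G
t=22: ready={B,C,D,G} → run G
t=23: ready={B,C,D} → run C
t=24: ready={B,C,D} → run C
t=25: ready={B,C,D} → run C
t=26: ready={B,C,D} → run C
t=27: ready={B,D} → run D
t=28: ready={B,D} → run D
t=29: ready={B,D} → run D
t=30: ready={B} → run B
t=31: ready={B} → run B
t=32: ready={B} → run B
t=33: (idle)
t=34: (idle)
t=35: (idle)
t=36: (idle)
t=37: (idle)
t=38: (idle)
t=39: (idle)

completion order = A, F, E, G, C, D, B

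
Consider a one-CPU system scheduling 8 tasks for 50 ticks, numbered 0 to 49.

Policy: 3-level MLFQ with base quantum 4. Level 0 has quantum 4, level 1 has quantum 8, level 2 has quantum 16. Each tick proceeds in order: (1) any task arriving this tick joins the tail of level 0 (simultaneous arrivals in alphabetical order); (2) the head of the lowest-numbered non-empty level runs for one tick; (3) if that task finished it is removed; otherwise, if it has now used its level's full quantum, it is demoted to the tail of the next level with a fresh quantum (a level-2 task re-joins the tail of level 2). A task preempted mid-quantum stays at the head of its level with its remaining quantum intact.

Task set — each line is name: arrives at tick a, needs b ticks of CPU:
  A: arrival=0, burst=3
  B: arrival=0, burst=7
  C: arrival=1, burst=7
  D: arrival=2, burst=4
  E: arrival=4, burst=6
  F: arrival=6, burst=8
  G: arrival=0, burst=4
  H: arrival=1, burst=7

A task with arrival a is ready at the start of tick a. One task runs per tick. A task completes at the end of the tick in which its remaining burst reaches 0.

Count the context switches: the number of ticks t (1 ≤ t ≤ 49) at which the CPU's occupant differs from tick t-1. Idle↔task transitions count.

t=0: L0/L1/L2 = ABG/-/- → run A
t=1: L0/L1/L2 = ABGCH/-/- → run A
t=2: L0/L1/L2 = ABGCHD/-/- → run A
t=3: L0/L1/L2 = BGCHD/-/- → run B
t=4: L0/L1/L2 = BGCHDE/-/- → run B
t=5: L0/L1/L2 = BGCHDE/-/- → run B
t=6: L0/L1/L2 = BGCHDEF/-/- → run B
t=7: L0/L1/L2 = GCHDEF/B/- → run G
t=8: L0/L1/L2 = GCHDEF/B/- → run G
t=9: L0/L1/L2 = GCHDEF/B/- → run G
t=10: L0/L1/L2 = GCHDEF/B/- → run G
t=11: L0/L1/L2 = CHDEF/B/- → run C
t=12: L0/L1/L2 = CHDEF/B/- → run C
t=13: L0/L1/L2 = CHDEF/B/- → run C
t=14: L0/L1/L2 = CHDEF/B/- → run C
t=15: L0/L1/L2 = HDEF/BC/- → run H
t=16: L0/L1/L2 = HDEF/BC/- → run H
t=17: L0/L1/L2 = HDEF/BC/- → run H
t=18: L0/L1/L2 = HDEF/BC/- → run H
t=19: L0/L1/L2 = DEF/BCH/- → run D
t=20: L0/L1/L2 = DEF/BCH/- → run D
t=21: L0/L1/L2 = DEF/BCH/- → run D
t=22: L0/L1/L2 = DEF/BCH/- → run D
t=23: L0/L1/L2 = EF/BCH/- → run E
t=24: L0/L1/L2 = EF/BCH/- → run E
t=25: L0/L1/L2 = EF/BCH/- → run E
t=26: L0/L1/L2 = EF/BCH/- → run E
t=27: L0/L1/L2 = F/BCHE/- → run F
t=28: L0/L1/L2 = F/BCHE/- → run F
t=29: L0/L1/L2 = F/BCHE/- → run F
t=30: L0/L1/L2 = F/BCHE/- → run F
t=31: L0/L1/L2 = -/BCHEF/- → run B
t=32: L0/L1/L2 = -/BCHEF/- → run B
t=33: L0/L1/L2 = -/BCHEF/- → run B
t=34: L0/L1/L2 = -/CHEF/- → run C
t=35: L0/L1/L2 = -/CHEF/- → run C
t=36: L0/L1/L2 = -/CHEF/- → run C
t=37: L0/L1/L2 = -/HEF/- → run H
t=38: L0/L1/L2 = -/HEF/- → run H
t=39: L0/L1/L2 = -/HEF/- → run H
t=40: L0/L1/L2 = -/EF/- → run E
t=41: L0/L1/L2 = -/EF/- → run E
t=42: L0/L1/L2 = -/F/- → run F
t=43: L0/L1/L2 = -/F/- → run F
t=44: L0/L1/L2 = -/F/- → run F
t=45: L0/L1/L2 = -/F/- → run F
t=46: (idle)
t=47: (idle)
t=48: (idle)
t=49: (idle)

context switches = 13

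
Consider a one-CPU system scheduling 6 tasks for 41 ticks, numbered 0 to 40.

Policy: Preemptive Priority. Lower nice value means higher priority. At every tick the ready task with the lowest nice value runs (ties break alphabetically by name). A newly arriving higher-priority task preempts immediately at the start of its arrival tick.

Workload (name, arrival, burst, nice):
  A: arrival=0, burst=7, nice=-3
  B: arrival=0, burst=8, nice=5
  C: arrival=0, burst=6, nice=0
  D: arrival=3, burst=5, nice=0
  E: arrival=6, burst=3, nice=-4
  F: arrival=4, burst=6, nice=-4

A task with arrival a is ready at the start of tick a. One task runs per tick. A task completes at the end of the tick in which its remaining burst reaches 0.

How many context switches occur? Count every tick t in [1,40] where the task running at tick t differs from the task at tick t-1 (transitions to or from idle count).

t=0: ready={A,B,C} → run A
t=1: ready={A,B,C} → run A
t=2: ready={A,B,C} → run A
t=3: ready={A,B,C,D} → run A
t=4: ready={A,B,C,D,F} → run F
t=5: ready={A,B,C,D,F} → run F
t=6: ready={A,B,C,D,E,F} → run E
t=7: ready={A,B,C,D,E,F} → run E
t=8: ready={A,B,C,D,E,F} → run E
t=9: ready={A,B,C,D,F} → run F
t=10: ready={A,B,C,D,F} → run F
t=11: ready={A,B,C,D,F} → run F
t=12: ready={A,B,C,D,F} → run F
t=13: ready={A,B,C,D} → run A
t=14: ready={A,B,C,D} → run A
t=15: ready={A,B,C,D} → run A
t=16: ready={B,C,D} → run C
t=17: ready={B,C,D} → run C
t=18: ready={B,C,D} → run C
t=19: ready={B,C,D} → run C
t=20: ready={B,C,D} → run C
t=21: ready={B,C,D} → run C
t=22: ready={B,D} → run D
t=23: ready={B,D} → run D
t=24: ready={B,D} → run D
t=25: ready={B,D} → run D
t=26: ready={B,D} → run D
t=27: ready={B} → run B
t=28: ready={B} → run B
t=29: ready={B} → run B
t=30: ready={B} → run B
t=31: ready={B} → run B
t=32: ready={B} → run B
t=33: ready={B} → run B
t=34: ready={B} → run B
t=35: (idle)
t=36: (idle)
t=37: (idle)
t=38: (idle)
t=39: (idle)
t=40: (idle)

context switches = 8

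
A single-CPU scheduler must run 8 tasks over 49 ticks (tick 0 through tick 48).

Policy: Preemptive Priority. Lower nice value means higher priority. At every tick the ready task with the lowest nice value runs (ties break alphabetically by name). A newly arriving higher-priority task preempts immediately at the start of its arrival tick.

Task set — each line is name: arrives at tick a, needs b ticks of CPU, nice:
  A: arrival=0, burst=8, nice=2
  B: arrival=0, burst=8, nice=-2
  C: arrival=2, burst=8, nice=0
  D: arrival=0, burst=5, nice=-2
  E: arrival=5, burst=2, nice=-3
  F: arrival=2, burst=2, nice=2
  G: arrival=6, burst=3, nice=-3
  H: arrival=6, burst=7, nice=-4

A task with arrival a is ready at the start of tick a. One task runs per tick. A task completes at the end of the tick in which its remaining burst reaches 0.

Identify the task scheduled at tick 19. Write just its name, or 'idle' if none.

running at tick 19 = B

t=0: ready={A,B,D} → run B
t=1: ready={A,B,D} → run B
t=2: ready={A,B,C,D,F} → run B
t=3: ready={A,B,C,D,F} → run B
t=4: ready={A,B,C,D,F} → run B
t=5: ready={A,B,C,D,E,F} → run E
t=6: ready={A,B,C,D,E,F,G,H} → run H
t=7: ready={A,B,C,D,E,F,G,H} → run H
t=8: ready={A,B,C,D,E,F,G,H} → run H
t=9: ready={A,B,C,D,E,F,G,H} → run H
t=10: ready={A,B,C,D,E,F,G,H} → run H
t=11: ready={A,B,C,D,E,F,G,H} → run H
t=12: ready={A,B,C,D,E,F,G,H} → run H
t=13: ready={A,B,C,D,E,F,G} → run E
t=14: ready={A,B,C,D,F,G} → run G
t=15: ready={A,B,C,D,F,G} → run G
t=16: ready={A,B,C,D,F,G} → run G
t=17: ready={A,B,C,D,F} → run B
t=18: ready={A,B,C,D,F} → run B
t=19: ready={A,B,C,D,F} → run B
t=20: ready={A,C,D,F} → run D
t=21: ready={A,C,D,F} → run D
t=22: ready={A,C,D,F} → run D
t=23: ready={A,C,D,F} → run D
t=24: ready={A,C,D,F} → run D
t=25: ready={A,C,F} → run C
t=26: ready={A,C,F} → run C
t=27: ready={A,C,F} → run C
t=28: ready={A,C,F} → run C
t=29: ready={A,C,F} → run C
t=30: ready={A,C,F} → run C
t=31: ready={A,C,F} → run C
t=32: ready={A,C,F} → run C
t=33: ready={A,F} → run A
t=34: ready={A,F} → run A
t=35: ready={A,F} → run A
t=36: ready={A,F} → run A
t=37: ready={A,F} → run A
t=38: ready={A,F} → run A
t=39: ready={A,F} → run A
t=40: ready={A,F} → run A
t=41: ready={F} → run F
t=42: ready={F} → run F
t=43: (idle)
t=44: (idle)
t=45: (idle)
t=46: (idle)
t=47: (idle)
t=48: (idle)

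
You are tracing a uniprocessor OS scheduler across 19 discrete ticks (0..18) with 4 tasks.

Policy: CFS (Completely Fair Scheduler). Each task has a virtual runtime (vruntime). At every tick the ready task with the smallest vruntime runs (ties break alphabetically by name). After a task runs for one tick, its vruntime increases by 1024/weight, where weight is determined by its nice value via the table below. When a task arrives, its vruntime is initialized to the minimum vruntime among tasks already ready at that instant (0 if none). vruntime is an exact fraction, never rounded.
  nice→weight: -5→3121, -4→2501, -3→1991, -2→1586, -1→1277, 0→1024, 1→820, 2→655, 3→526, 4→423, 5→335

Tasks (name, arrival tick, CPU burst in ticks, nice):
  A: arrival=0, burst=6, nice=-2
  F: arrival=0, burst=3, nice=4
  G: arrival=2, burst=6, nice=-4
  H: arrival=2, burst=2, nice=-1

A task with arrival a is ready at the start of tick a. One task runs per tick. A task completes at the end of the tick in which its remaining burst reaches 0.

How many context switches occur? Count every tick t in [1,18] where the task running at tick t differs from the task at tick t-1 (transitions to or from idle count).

t=0: vr[A=0 F=0] → run A
t=1: vr[A=512/793 F=0] → run F
t=2: vr[A=512/793 F=1024/423 G=512/793 H=512/793] → run A
t=3: vr[A=1024/793 F=1024/423 G=512/793 H=512/793] → run G
t=4: vr[A=1024/793 F=1024/423 G=34304/32513 H=512/793] → run H
t=5: vr[A=1024/793 F=1024/423 G=34304/32513 H=1465856/1012661] → run G
t=6: vr[A=1024/793 F=1024/423 G=47616/32513 H=1465856/1012661] → run A
t=7: vr[A=1536/793 F=1024/423 G=47616/32513 H=1465856/1012661] → run H
t=8: vr[A=1536/793 F=1024/423 G=47616/32513] → run G
t=9: vr[A=1536/793 F=1024/423 G=60928/32513] → run G
t=10: vr[A=1536/793 F=1024/423 G=74240/32513] → run A
t=11: vr[A=2048/793 F=1024/423 G=74240/32513] → run G
t=12: vr[A=2048/793 F=1024/423 G=87552/32513] → run F
t=13: vr[A=2048/793 F=2048/423 G=87552/32513] → run A
t=14: vr[A=2560/793 F=2048/423 G=87552/32513] → run G
t=15: vr[A=2560/793 F=2048/423] → run A
t=16: vr[F=2048/423] → run F
t=17: (idle)
t=18: (idle)

context switches = 16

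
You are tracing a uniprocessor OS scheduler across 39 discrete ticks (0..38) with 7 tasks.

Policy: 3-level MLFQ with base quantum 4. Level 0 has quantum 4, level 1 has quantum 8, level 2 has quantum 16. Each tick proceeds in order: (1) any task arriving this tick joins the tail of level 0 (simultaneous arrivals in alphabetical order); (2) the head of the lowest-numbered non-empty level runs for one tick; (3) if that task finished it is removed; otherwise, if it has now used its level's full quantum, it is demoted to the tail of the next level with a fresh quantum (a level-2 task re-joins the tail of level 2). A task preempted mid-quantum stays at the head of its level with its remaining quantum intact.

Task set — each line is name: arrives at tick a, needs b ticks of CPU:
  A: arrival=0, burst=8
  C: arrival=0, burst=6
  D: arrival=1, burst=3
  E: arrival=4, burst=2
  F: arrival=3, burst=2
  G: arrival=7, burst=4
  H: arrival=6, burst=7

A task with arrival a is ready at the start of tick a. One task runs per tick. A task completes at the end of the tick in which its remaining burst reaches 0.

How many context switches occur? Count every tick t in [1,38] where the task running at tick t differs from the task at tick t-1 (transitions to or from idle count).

context switches = 10

t=0: L0/L1/L2 = AC/-/- → run A
t=1: L0/L1/L2 = ACD/-/- → run A
t=2: L0/L1/L2 = ACD/-/- → run A
t=3: L0/L1/L2 = ACDF/-/- → run A
t=4: L0/L1/L2 = CDFE/A/- → run C
t=5: L0/L1/L2 = CDFE/A/- → run C
t=6: L0/L1/L2 = CDFEH/A/- → run C
t=7: L0/L1/L2 = CDFEHG/A/- → run C
t=8: L0/L1/L2 = DFEHG/AC/- → run D
t=9: L0/L1/L2 = DFEHG/AC/- → run D
t=10: L0/L1/L2 = DFEHG/AC/- → run D
t=11: L0/L1/L2 = FEHG/AC/- → run F
t=12: L0/L1/L2 = FEHG/AC/- → run F
t=13: L0/L1/L2 = EHG/AC/- → run E
t=14: L0/L1/L2 = EHG/AC/- → run E
t=15: L0/L1/L2 = HG/AC/- → run H
t=16: L0/L1/L2 = HG/AC/- → run H
t=17: L0/L1/L2 = HG/AC/- → run H
t=18: L0/L1/L2 = HG/AC/- → run H
t=19: L0/L1/L2 = G/ACH/- → run G
t=20: L0/L1/L2 = G/ACH/- → run G
t=21: L0/L1/L2 = G/ACH/- → run G
t=22: L0/L1/L2 = G/ACH/- → run G
t=23: L0/L1/L2 = -/ACH/- → run A
t=24: L0/L1/L2 = -/ACH/- → run A
t=25: L0/L1/L2 = -/ACH/- → run A
t=26: L0/L1/L2 = -/ACH/- → run A
t=27: L0/L1/L2 = -/CH/- → run C
t=28: L0/L1/L2 = -/CH/- → run C
t=29: L0/L1/L2 = -/H/- → run H
t=30: L0/L1/L2 = -/H/- → run H
t=31: L0/L1/L2 = -/H/- → run H
t=32: (idle)
t=33: (idle)
t=34: (idle)
t=35: (idle)
t=36: (idle)
t=37: (idle)
t=38: (idle)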